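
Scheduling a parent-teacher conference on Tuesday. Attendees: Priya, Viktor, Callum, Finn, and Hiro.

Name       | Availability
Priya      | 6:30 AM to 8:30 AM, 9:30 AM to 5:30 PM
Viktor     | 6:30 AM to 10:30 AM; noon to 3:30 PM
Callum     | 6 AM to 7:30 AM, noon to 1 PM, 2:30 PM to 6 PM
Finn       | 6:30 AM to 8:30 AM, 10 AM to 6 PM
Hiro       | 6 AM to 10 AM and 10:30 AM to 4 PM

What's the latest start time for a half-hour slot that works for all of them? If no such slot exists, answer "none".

15:00

Priya ∩ Viktor: 06:30-08:30, 09:30-10:30, 12:00-15:30.
Priya ∩ Viktor ∩ Callum: 06:30-07:30, 12:00-13:00, 14:30-15:30.
Priya ∩ Viktor ∩ Callum ∩ Finn: 06:30-07:30, 12:00-13:00, 14:30-15:30.
Priya ∩ Viktor ∩ Callum ∩ Finn ∩ Hiro: 06:30-07:30, 12:00-13:00, 14:30-15:30.
The last common window of at least 30 minutes is 14:30-15:30; a 30-minute meeting can start as late as 15:00 and still end by 15:30.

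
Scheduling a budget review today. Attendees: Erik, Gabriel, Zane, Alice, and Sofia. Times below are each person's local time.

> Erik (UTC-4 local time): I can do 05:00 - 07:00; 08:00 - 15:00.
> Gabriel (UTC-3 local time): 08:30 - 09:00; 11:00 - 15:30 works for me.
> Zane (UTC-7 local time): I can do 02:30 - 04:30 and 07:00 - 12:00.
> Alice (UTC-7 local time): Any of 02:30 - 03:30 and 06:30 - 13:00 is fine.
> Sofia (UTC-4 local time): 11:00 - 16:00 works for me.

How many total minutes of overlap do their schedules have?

Erik in UTC: 09:00-11:00, 12:00-19:00 (add 4h to convert from UTC-4).
Gabriel in UTC: 11:30-12:00, 14:00-18:30 (add 3h to convert from UTC-3).
Zane in UTC: 09:30-11:30, 14:00-19:00 (add 7h to convert from UTC-7).
Alice in UTC: 09:30-10:30, 13:30-20:00 (add 7h to convert from UTC-7).
Sofia in UTC: 15:00-20:00 (add 4h to convert from UTC-4).
Erik ∩ Gabriel: 14:00-18:30.
Erik ∩ Gabriel ∩ Zane: 14:00-18:30.
Erik ∩ Gabriel ∩ Zane ∩ Alice: 14:00-18:30.
Erik ∩ Gabriel ∩ Zane ∩ Alice ∩ Sofia: 15:00-18:30.
That's a single block of 210 minutes.

210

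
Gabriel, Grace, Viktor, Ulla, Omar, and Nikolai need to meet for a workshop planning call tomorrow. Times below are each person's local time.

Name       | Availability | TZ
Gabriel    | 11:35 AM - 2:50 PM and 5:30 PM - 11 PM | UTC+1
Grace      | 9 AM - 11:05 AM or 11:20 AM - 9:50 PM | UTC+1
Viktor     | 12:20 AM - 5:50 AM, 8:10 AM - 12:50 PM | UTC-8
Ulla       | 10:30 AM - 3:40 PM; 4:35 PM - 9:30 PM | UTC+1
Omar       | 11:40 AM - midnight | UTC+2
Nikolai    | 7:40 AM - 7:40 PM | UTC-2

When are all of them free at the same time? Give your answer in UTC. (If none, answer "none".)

10:35-13:50, 16:30-20:30

Gabriel in UTC: 10:35-13:50, 16:30-22:00 (subtract 1h to convert from UTC+1).
Grace in UTC: 08:00-10:05, 10:20-20:50 (subtract 1h to convert from UTC+1).
Viktor in UTC: 08:20-13:50, 16:10-20:50 (add 8h to convert from UTC-8).
Ulla in UTC: 09:30-14:40, 15:35-20:30 (subtract 1h to convert from UTC+1).
Omar in UTC: 09:40-22:00 (subtract 2h to convert from UTC+2).
Nikolai in UTC: 09:40-21:40 (add 2h to convert from UTC-2).
Gabriel ∩ Grace: 10:35-13:50, 16:30-20:50.
Gabriel ∩ Grace ∩ Viktor: 10:35-13:50, 16:30-20:50.
Gabriel ∩ Grace ∩ Viktor ∩ Ulla: 10:35-13:50, 16:30-20:30.
Gabriel ∩ Grace ∩ Viktor ∩ Ulla ∩ Omar: 10:35-13:50, 16:30-20:30.
Gabriel ∩ Grace ∩ Viktor ∩ Ulla ∩ Omar ∩ Nikolai: 10:35-13:50, 16:30-20:30.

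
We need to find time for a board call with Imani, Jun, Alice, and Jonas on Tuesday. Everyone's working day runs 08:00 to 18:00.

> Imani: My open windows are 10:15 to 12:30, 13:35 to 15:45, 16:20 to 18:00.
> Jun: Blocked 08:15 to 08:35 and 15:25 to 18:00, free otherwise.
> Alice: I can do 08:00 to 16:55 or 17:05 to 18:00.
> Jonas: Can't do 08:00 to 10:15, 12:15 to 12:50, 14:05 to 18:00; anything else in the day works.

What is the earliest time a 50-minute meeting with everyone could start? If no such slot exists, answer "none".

Imani free: 10:15-12:30, 13:35-15:45, 16:20-18:00.
Jun free: 08:00-08:15, 08:35-15:25 (invert busy blocks within the working day).
Alice free: 08:00-16:55, 17:05-18:00.
Jonas free: 10:15-12:15, 12:50-14:05 (invert busy blocks within the working day).
Imani ∩ Jun: 10:15-12:30, 13:35-15:25.
Imani ∩ Jun ∩ Alice: 10:15-12:30, 13:35-15:25.
Imani ∩ Jun ∩ Alice ∩ Jonas: 10:15-12:15, 13:35-14:05.
The first common window of at least 50 minutes is 10:15-12:15, so the earliest start is 10:15.

10:15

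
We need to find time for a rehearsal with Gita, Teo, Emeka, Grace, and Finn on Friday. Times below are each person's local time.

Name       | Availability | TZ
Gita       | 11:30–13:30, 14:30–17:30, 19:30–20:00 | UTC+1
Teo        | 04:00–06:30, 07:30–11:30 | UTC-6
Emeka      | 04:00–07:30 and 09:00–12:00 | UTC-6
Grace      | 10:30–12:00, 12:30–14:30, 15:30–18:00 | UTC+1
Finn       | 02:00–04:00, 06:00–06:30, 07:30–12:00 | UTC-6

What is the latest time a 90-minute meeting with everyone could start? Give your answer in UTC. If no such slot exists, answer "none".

Gita in UTC: 10:30-12:30, 13:30-16:30, 18:30-19:00 (subtract 1h to convert from UTC+1).
Teo in UTC: 10:00-12:30, 13:30-17:30 (add 6h to convert from UTC-6).
Emeka in UTC: 10:00-13:30, 15:00-18:00 (add 6h to convert from UTC-6).
Grace in UTC: 09:30-11:00, 11:30-13:30, 14:30-17:00 (subtract 1h to convert from UTC+1).
Finn in UTC: 08:00-10:00, 12:00-12:30, 13:30-18:00 (add 6h to convert from UTC-6).
Gita ∩ Teo: 10:30-12:30, 13:30-16:30.
Gita ∩ Teo ∩ Emeka: 10:30-12:30, 15:00-16:30.
Gita ∩ Teo ∩ Emeka ∩ Grace: 10:30-11:00, 11:30-12:30, 15:00-16:30.
Gita ∩ Teo ∩ Emeka ∩ Grace ∩ Finn: 12:00-12:30, 15:00-16:30.
The last common window of at least 90 minutes is 15:00-16:30; a 90-minute meeting can start as late as 15:00 and still end by 16:30.

15:00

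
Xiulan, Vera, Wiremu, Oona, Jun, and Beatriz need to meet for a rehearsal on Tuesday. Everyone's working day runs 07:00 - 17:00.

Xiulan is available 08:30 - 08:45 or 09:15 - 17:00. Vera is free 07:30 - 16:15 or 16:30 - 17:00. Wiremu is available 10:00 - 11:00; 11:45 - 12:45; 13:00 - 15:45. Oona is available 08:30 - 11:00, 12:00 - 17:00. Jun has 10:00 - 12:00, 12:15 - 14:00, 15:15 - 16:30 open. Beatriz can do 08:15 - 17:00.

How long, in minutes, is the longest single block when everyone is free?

60

Xiulan ∩ Vera: 08:30-08:45, 09:15-16:15, 16:30-17:00.
Xiulan ∩ Vera ∩ Wiremu: 10:00-11:00, 11:45-12:45, 13:00-15:45.
Xiulan ∩ Vera ∩ Wiremu ∩ Oona: 10:00-11:00, 12:00-12:45, 13:00-15:45.
Xiulan ∩ Vera ∩ Wiremu ∩ Oona ∩ Jun: 10:00-11:00, 12:15-12:45, 13:00-14:00, 15:15-15:45.
Xiulan ∩ Vera ∩ Wiremu ∩ Oona ∩ Jun ∩ Beatriz: 10:00-11:00, 12:15-12:45, 13:00-14:00, 15:15-15:45.
The longest is 10:00-11:00 at 60 minutes.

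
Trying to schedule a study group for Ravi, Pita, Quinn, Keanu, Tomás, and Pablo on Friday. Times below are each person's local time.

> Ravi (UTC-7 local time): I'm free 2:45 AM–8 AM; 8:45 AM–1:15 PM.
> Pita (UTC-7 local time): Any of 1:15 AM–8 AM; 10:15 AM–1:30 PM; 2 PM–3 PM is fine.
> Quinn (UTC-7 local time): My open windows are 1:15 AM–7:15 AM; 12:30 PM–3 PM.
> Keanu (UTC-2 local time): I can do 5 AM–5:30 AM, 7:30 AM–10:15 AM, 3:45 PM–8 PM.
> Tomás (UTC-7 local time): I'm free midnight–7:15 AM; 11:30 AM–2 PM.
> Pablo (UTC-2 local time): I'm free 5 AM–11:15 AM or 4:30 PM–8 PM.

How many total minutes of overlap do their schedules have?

195

Ravi in UTC: 09:45-15:00, 15:45-20:15 (add 7h to convert from UTC-7).
Pita in UTC: 08:15-15:00, 17:15-20:30, 21:00-22:00 (add 7h to convert from UTC-7).
Quinn in UTC: 08:15-14:15, 19:30-22:00 (add 7h to convert from UTC-7).
Keanu in UTC: 07:00-07:30, 09:30-12:15, 17:45-22:00 (add 2h to convert from UTC-2).
Tomás in UTC: 07:00-14:15, 18:30-21:00 (add 7h to convert from UTC-7).
Pablo in UTC: 07:00-13:15, 18:30-22:00 (add 2h to convert from UTC-2).
Ravi ∩ Pita: 09:45-15:00, 17:15-20:15.
Ravi ∩ Pita ∩ Quinn: 09:45-14:15, 19:30-20:15.
Ravi ∩ Pita ∩ Quinn ∩ Keanu: 09:45-12:15, 19:30-20:15.
Ravi ∩ Pita ∩ Quinn ∩ Keanu ∩ Tomás: 09:45-12:15, 19:30-20:15.
Ravi ∩ Pita ∩ Quinn ∩ Keanu ∩ Tomás ∩ Pablo: 09:45-12:15, 19:30-20:15.
Summing the common windows: 150 + 45 = 195 minutes.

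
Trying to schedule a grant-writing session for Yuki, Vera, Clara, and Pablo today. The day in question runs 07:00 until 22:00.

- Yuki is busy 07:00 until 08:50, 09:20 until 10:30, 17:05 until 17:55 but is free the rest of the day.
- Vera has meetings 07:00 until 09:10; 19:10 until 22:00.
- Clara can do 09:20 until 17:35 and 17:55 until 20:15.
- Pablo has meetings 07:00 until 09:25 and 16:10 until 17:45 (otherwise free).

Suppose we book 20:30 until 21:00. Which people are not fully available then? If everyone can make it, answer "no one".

Clara, Vera

Yuki free: 08:50-09:20, 10:30-17:05, 17:55-22:00 (invert busy blocks within the working day).
Vera free: 09:10-19:10 (invert busy blocks within the working day).
Clara free: 09:20-17:35, 17:55-20:15.
Pablo free: 09:25-16:10, 17:45-22:00 (invert busy blocks within the working day).
Yuki: free for 20:30-21:00. Vera: not fully free for 20:30-21:00. Clara: not fully free for 20:30-21:00. Pablo: free for 20:30-21:00.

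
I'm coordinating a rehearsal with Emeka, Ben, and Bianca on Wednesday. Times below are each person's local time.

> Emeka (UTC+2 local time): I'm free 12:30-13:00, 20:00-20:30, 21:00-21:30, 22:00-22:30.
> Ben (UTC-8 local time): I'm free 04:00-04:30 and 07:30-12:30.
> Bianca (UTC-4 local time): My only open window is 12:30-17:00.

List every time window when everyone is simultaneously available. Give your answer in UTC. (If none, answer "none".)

Emeka in UTC: 10:30-11:00, 18:00-18:30, 19:00-19:30, 20:00-20:30 (subtract 2h to convert from UTC+2).
Ben in UTC: 12:00-12:30, 15:30-20:30 (add 8h to convert from UTC-8).
Bianca in UTC: 16:30-21:00 (add 4h to convert from UTC-4).
Emeka ∩ Ben: 18:00-18:30, 19:00-19:30, 20:00-20:30.
Emeka ∩ Ben ∩ Bianca: 18:00-18:30, 19:00-19:30, 20:00-20:30.
Those are the intersection windows.

18:00-18:30, 19:00-19:30, 20:00-20:30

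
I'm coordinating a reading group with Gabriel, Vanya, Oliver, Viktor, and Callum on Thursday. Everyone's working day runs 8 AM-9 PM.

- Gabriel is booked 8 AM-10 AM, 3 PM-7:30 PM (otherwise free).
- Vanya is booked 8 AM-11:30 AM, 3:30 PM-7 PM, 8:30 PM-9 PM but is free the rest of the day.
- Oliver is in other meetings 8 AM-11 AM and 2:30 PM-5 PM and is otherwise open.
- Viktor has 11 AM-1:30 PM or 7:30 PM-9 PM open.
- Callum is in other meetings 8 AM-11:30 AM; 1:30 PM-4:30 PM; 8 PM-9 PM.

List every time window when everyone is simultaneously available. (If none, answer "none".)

11:30-13:30, 19:30-20:00

Gabriel free: 10:00-15:00, 19:30-21:00 (invert busy blocks within the working day).
Vanya free: 11:30-15:30, 19:00-20:30 (invert busy blocks within the working day).
Oliver free: 11:00-14:30, 17:00-21:00 (invert busy blocks within the working day).
Viktor free: 11:00-13:30, 19:30-21:00.
Callum free: 11:30-13:30, 16:30-20:00 (invert busy blocks within the working day).
Gabriel ∩ Vanya: 11:30-15:00, 19:30-20:30.
Gabriel ∩ Vanya ∩ Oliver: 11:30-14:30, 19:30-20:30.
Gabriel ∩ Vanya ∩ Oliver ∩ Viktor: 11:30-13:30, 19:30-20:30.
Gabriel ∩ Vanya ∩ Oliver ∩ Viktor ∩ Callum: 11:30-13:30, 19:30-20:00.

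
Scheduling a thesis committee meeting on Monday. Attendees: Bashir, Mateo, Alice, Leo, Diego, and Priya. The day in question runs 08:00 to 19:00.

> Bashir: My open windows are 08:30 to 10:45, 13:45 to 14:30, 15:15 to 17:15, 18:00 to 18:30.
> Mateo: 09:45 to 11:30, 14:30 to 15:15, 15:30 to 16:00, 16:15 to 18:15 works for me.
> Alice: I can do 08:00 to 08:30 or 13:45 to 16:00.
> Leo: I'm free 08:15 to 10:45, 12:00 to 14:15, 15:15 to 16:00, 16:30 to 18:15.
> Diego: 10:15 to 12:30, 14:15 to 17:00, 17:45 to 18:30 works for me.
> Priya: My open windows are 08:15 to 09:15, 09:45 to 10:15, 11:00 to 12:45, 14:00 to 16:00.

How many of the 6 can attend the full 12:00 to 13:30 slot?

1

Leo can make the full 12:00-13:30 slot — that's 1.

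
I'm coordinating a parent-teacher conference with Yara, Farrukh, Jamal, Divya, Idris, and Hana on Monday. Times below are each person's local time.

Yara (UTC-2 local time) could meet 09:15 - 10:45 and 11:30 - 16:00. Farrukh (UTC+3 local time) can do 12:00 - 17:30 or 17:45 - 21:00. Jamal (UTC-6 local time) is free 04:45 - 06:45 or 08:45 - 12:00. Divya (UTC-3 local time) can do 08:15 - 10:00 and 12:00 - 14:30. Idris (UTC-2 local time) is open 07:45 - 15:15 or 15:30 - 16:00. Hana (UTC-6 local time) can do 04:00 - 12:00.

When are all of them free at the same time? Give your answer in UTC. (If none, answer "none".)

11:15-12:45, 15:00-17:15

Yara in UTC: 11:15-12:45, 13:30-18:00 (add 2h to convert from UTC-2).
Farrukh in UTC: 09:00-14:30, 14:45-18:00 (subtract 3h to convert from UTC+3).
Jamal in UTC: 10:45-12:45, 14:45-18:00 (add 6h to convert from UTC-6).
Divya in UTC: 11:15-13:00, 15:00-17:30 (add 3h to convert from UTC-3).
Idris in UTC: 09:45-17:15, 17:30-18:00 (add 2h to convert from UTC-2).
Hana in UTC: 10:00-18:00 (add 6h to convert from UTC-6).
Yara ∩ Farrukh: 11:15-12:45, 13:30-14:30, 14:45-18:00.
Yara ∩ Farrukh ∩ Jamal: 11:15-12:45, 14:45-18:00.
Yara ∩ Farrukh ∩ Jamal ∩ Divya: 11:15-12:45, 15:00-17:30.
Yara ∩ Farrukh ∩ Jamal ∩ Divya ∩ Idris: 11:15-12:45, 15:00-17:15.
Yara ∩ Farrukh ∩ Jamal ∩ Divya ∩ Idris ∩ Hana: 11:15-12:45, 15:00-17:15.
So the common availability across everyone is 11:15-12:45, 15:00-17:15.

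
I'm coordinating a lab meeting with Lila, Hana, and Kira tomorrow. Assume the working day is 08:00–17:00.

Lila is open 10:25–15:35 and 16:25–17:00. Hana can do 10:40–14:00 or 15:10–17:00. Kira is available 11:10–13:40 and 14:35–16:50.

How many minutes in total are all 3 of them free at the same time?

Lila ∩ Hana: 10:40-14:00, 15:10-15:35, 16:25-17:00.
Lila ∩ Hana ∩ Kira: 11:10-13:40, 15:10-15:35, 16:25-16:50.
Those are the intersection windows.
Summing the common windows: 150 + 25 + 25 = 200 minutes.

200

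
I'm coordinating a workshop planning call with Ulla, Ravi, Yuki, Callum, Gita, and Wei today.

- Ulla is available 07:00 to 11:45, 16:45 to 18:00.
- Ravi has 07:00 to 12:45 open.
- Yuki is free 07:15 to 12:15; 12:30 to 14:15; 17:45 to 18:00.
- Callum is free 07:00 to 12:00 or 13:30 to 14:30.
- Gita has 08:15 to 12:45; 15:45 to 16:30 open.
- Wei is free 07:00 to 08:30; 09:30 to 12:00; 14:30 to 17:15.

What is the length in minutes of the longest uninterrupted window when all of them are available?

135

Ulla ∩ Ravi: 07:00-11:45.
Ulla ∩ Ravi ∩ Yuki: 07:15-11:45.
Ulla ∩ Ravi ∩ Yuki ∩ Callum: 07:15-11:45.
Ulla ∩ Ravi ∩ Yuki ∩ Callum ∩ Gita: 08:15-11:45.
Ulla ∩ Ravi ∩ Yuki ∩ Callum ∩ Gita ∩ Wei: 08:15-08:30, 09:30-11:45.
Those are the intersection windows.
The longest is 09:30-11:45 at 135 minutes.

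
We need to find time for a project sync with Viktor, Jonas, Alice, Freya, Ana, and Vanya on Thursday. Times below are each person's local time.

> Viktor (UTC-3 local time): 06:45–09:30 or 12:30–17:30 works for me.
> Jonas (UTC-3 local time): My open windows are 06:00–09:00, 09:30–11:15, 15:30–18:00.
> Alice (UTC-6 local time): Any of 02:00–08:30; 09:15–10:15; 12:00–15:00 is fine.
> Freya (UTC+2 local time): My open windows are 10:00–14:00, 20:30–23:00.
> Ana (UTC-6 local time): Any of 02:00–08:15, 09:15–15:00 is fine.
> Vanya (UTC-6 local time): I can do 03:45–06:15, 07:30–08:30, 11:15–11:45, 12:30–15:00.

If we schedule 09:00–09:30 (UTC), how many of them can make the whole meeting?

Viktor in UTC: 09:45-12:30, 15:30-20:30 (add 3h to convert from UTC-3).
Jonas in UTC: 09:00-12:00, 12:30-14:15, 18:30-21:00 (add 3h to convert from UTC-3).
Alice in UTC: 08:00-14:30, 15:15-16:15, 18:00-21:00 (add 6h to convert from UTC-6).
Freya in UTC: 08:00-12:00, 18:30-21:00 (subtract 2h to convert from UTC+2).
Ana in UTC: 08:00-14:15, 15:15-21:00 (add 6h to convert from UTC-6).
Vanya in UTC: 09:45-12:15, 13:30-14:30, 17:15-17:45, 18:30-21:00 (add 6h to convert from UTC-6).
Jonas, Alice, Freya, and Ana can make the full 09:00-09:30 slot — that's 4.

4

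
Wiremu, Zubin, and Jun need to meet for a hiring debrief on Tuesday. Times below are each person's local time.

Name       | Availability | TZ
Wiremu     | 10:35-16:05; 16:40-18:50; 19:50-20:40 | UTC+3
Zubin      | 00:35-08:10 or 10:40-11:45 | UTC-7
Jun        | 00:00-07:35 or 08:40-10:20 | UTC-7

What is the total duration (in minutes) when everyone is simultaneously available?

Wiremu in UTC: 07:35-13:05, 13:40-15:50, 16:50-17:40 (subtract 3h to convert from UTC+3).
Zubin in UTC: 07:35-15:10, 17:40-18:45 (add 7h to convert from UTC-7).
Jun in UTC: 07:00-14:35, 15:40-17:20 (add 7h to convert from UTC-7).
Wiremu ∩ Zubin: 07:35-13:05, 13:40-15:10.
Wiremu ∩ Zubin ∩ Jun: 07:35-13:05, 13:40-14:35.
Those are the intersection windows.
Summing the common windows: 330 + 55 = 385 minutes.

385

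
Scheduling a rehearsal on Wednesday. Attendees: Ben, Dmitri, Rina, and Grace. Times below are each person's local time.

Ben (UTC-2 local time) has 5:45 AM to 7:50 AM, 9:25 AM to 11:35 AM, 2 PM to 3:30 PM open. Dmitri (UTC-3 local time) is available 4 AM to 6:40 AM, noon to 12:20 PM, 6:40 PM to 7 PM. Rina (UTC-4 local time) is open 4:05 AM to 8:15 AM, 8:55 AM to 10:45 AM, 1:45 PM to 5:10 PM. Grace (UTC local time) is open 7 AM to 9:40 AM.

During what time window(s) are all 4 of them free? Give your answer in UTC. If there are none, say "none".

Ben in UTC: 07:45-09:50, 11:25-13:35, 16:00-17:30 (add 2h to convert from UTC-2).
Dmitri in UTC: 07:00-09:40, 15:00-15:20, 21:40-22:00 (add 3h to convert from UTC-3).
Rina in UTC: 08:05-12:15, 12:55-14:45, 17:45-21:10 (add 4h to convert from UTC-4).
Grace in UTC: 07:00-09:40.
Ben ∩ Dmitri: 07:45-09:40.
Ben ∩ Dmitri ∩ Rina: 08:05-09:40.
Ben ∩ Dmitri ∩ Rina ∩ Grace: 08:05-09:40.
Those are the intersection windows.

08:05-09:40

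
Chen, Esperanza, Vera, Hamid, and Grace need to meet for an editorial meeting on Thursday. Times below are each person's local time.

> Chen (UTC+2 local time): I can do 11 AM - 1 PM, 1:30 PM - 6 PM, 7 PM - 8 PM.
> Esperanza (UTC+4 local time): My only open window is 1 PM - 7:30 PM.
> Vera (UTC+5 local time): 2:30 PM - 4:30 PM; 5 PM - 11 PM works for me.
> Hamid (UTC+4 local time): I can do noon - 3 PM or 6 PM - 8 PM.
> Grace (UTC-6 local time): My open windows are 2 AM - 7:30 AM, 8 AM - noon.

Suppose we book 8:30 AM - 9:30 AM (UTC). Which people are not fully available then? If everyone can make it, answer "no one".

Chen in UTC: 09:00-11:00, 11:30-16:00, 17:00-18:00 (subtract 2h to convert from UTC+2).
Esperanza in UTC: 09:00-15:30 (subtract 4h to convert from UTC+4).
Vera in UTC: 09:30-11:30, 12:00-18:00 (subtract 5h to convert from UTC+5).
Hamid in UTC: 08:00-11:00, 14:00-16:00 (subtract 4h to convert from UTC+4).
Grace in UTC: 08:00-13:30, 14:00-18:00 (add 6h to convert from UTC-6).
Chen: not fully free for 08:30-09:30. Esperanza: not fully free for 08:30-09:30. Vera: not fully free for 08:30-09:30. Hamid: free for 08:30-09:30. Grace: free for 08:30-09:30.

Chen, Esperanza, Vera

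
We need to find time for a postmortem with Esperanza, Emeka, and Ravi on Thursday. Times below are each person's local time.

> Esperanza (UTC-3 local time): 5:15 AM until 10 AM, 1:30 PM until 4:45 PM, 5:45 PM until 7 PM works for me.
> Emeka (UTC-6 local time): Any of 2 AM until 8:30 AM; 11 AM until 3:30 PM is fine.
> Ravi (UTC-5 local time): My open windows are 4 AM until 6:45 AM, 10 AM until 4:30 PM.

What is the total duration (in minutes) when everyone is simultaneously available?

Esperanza in UTC: 08:15-13:00, 16:30-19:45, 20:45-22:00 (add 3h to convert from UTC-3).
Emeka in UTC: 08:00-14:30, 17:00-21:30 (add 6h to convert from UTC-6).
Ravi in UTC: 09:00-11:45, 15:00-21:30 (add 5h to convert from UTC-5).
Esperanza ∩ Emeka: 08:15-13:00, 17:00-19:45, 20:45-21:30.
Esperanza ∩ Emeka ∩ Ravi: 09:00-11:45, 17:00-19:45, 20:45-21:30.
Those are the intersection windows.
Summing the common windows: 165 + 165 + 45 = 375 minutes.

375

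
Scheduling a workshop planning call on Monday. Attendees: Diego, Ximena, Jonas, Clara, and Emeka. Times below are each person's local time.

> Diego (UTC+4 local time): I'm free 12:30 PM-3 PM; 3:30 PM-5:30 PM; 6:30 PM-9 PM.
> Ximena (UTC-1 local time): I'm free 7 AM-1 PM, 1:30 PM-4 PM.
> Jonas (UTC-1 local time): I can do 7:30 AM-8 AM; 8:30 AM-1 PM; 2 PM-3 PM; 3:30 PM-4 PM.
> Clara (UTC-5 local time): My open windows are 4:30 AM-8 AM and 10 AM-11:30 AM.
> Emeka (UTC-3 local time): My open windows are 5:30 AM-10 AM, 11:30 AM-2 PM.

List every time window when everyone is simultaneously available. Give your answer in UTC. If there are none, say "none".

Diego in UTC: 08:30-11:00, 11:30-13:30, 14:30-17:00 (subtract 4h to convert from UTC+4).
Ximena in UTC: 08:00-14:00, 14:30-17:00 (add 1h to convert from UTC-1).
Jonas in UTC: 08:30-09:00, 09:30-14:00, 15:00-16:00, 16:30-17:00 (add 1h to convert from UTC-1).
Clara in UTC: 09:30-13:00, 15:00-16:30 (add 5h to convert from UTC-5).
Emeka in UTC: 08:30-13:00, 14:30-17:00 (add 3h to convert from UTC-3).
Diego ∩ Ximena: 08:30-11:00, 11:30-13:30, 14:30-17:00.
Diego ∩ Ximena ∩ Jonas: 08:30-09:00, 09:30-11:00, 11:30-13:30, 15:00-16:00, 16:30-17:00.
Diego ∩ Ximena ∩ Jonas ∩ Clara: 09:30-11:00, 11:30-13:00, 15:00-16:00.
Diego ∩ Ximena ∩ Jonas ∩ Clara ∩ Emeka: 09:30-11:00, 11:30-13:00, 15:00-16:00.

09:30-11:00, 11:30-13:00, 15:00-16:00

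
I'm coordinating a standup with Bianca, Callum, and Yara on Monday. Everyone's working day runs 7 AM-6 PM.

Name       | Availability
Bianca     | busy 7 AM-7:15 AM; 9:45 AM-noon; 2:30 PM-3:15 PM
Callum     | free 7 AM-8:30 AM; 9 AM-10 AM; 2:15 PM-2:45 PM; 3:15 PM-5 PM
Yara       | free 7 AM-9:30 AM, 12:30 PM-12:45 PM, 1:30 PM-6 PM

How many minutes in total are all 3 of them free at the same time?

225

Bianca free: 07:15-09:45, 12:00-14:30, 15:15-18:00 (invert busy blocks within the working day).
Callum free: 07:00-08:30, 09:00-10:00, 14:15-14:45, 15:15-17:00.
Yara free: 07:00-09:30, 12:30-12:45, 13:30-18:00.
Bianca ∩ Callum: 07:15-08:30, 09:00-09:45, 14:15-14:30, 15:15-17:00.
Bianca ∩ Callum ∩ Yara: 07:15-08:30, 09:00-09:30, 14:15-14:30, 15:15-17:00.
Those are the intersection windows.
Summing the common windows: 75 + 30 + 15 + 105 = 225 minutes.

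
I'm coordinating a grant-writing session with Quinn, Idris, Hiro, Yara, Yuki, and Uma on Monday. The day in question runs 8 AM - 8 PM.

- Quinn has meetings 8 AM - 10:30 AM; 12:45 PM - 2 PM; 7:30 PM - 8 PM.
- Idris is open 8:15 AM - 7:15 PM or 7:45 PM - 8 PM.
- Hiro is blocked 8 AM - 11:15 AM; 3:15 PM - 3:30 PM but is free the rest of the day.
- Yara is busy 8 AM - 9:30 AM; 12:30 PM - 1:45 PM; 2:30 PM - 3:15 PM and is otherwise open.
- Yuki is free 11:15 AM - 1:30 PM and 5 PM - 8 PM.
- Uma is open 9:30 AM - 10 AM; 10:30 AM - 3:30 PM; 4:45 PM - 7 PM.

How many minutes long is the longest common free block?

Quinn free: 10:30-12:45, 14:00-19:30 (invert busy blocks within the working day).
Idris free: 08:15-19:15, 19:45-20:00.
Hiro free: 11:15-15:15, 15:30-20:00 (invert busy blocks within the working day).
Yara free: 09:30-12:30, 13:45-14:30, 15:15-20:00 (invert busy blocks within the working day).
Yuki free: 11:15-13:30, 17:00-20:00.
Uma free: 09:30-10:00, 10:30-15:30, 16:45-19:00.
Quinn ∩ Idris: 10:30-12:45, 14:00-19:15.
Quinn ∩ Idris ∩ Hiro: 11:15-12:45, 14:00-15:15, 15:30-19:15.
Quinn ∩ Idris ∩ Hiro ∩ Yara: 11:15-12:30, 14:00-14:30, 15:30-19:15.
Quinn ∩ Idris ∩ Hiro ∩ Yara ∩ Yuki: 11:15-12:30, 17:00-19:15.
Quinn ∩ Idris ∩ Hiro ∩ Yara ∩ Yuki ∩ Uma: 11:15-12:30, 17:00-19:00.
The longest is 17:00-19:00 at 120 minutes.

120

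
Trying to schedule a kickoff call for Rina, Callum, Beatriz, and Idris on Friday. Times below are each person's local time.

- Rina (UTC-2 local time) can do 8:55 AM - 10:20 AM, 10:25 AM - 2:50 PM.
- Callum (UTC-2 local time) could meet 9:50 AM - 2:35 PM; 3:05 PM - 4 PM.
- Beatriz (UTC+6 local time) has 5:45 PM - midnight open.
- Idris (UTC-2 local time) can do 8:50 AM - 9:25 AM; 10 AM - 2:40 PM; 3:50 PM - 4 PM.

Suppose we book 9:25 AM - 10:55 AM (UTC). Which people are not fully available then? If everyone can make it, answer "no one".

Rina in UTC: 10:55-12:20, 12:25-16:50 (add 2h to convert from UTC-2).
Callum in UTC: 11:50-16:35, 17:05-18:00 (add 2h to convert from UTC-2).
Beatriz in UTC: 11:45-18:00 (subtract 6h to convert from UTC+6).
Idris in UTC: 10:50-11:25, 12:00-16:40, 17:50-18:00 (add 2h to convert from UTC-2).
Rina: not fully free for 09:25-10:55. Callum: not fully free for 09:25-10:55. Beatriz: not fully free for 09:25-10:55. Idris: not fully free for 09:25-10:55.

Beatriz, Callum, Idris, Rina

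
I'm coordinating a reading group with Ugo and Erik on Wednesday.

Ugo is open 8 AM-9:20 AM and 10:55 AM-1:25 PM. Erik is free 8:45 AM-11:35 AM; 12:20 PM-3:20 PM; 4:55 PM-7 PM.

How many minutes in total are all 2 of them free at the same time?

Ugo ∩ Erik: 08:45-09:20, 10:55-11:35, 12:20-13:25.
Those are the intersection windows.
Summing the common windows: 35 + 40 + 65 = 140 minutes.

140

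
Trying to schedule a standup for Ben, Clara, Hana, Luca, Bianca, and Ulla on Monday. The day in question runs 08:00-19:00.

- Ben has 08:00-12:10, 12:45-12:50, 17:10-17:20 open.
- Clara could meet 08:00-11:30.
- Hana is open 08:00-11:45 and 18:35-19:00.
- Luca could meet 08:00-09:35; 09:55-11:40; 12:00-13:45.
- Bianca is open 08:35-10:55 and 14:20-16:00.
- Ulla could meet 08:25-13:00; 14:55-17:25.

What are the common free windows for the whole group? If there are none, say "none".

08:35-09:35, 09:55-10:55

Ben ∩ Clara: 08:00-11:30.
Ben ∩ Clara ∩ Hana: 08:00-11:30.
Ben ∩ Clara ∩ Hana ∩ Luca: 08:00-09:35, 09:55-11:30.
Ben ∩ Clara ∩ Hana ∩ Luca ∩ Bianca: 08:35-09:35, 09:55-10:55.
Ben ∩ Clara ∩ Hana ∩ Luca ∩ Bianca ∩ Ulla: 08:35-09:35, 09:55-10:55.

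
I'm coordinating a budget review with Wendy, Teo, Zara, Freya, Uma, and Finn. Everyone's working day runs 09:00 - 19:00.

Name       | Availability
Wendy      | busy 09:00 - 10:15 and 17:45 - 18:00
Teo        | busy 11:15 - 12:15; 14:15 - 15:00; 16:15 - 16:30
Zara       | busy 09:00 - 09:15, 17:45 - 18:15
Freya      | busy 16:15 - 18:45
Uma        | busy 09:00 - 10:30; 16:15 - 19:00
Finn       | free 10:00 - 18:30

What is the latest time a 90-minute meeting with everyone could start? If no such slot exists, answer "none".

12:45

Wendy free: 10:15-17:45, 18:00-19:00 (invert busy blocks within the working day).
Teo free: 09:00-11:15, 12:15-14:15, 15:00-16:15, 16:30-19:00 (invert busy blocks within the working day).
Zara free: 09:15-17:45, 18:15-19:00 (invert busy blocks within the working day).
Freya free: 09:00-16:15, 18:45-19:00 (invert busy blocks within the working day).
Uma free: 10:30-16:15 (invert busy blocks within the working day).
Finn free: 10:00-18:30.
Wendy ∩ Teo: 10:15-11:15, 12:15-14:15, 15:00-16:15, 16:30-17:45, 18:00-19:00.
Wendy ∩ Teo ∩ Zara: 10:15-11:15, 12:15-14:15, 15:00-16:15, 16:30-17:45, 18:15-19:00.
Wendy ∩ Teo ∩ Zara ∩ Freya: 10:15-11:15, 12:15-14:15, 15:00-16:15, 18:45-19:00.
Wendy ∩ Teo ∩ Zara ∩ Freya ∩ Uma: 10:30-11:15, 12:15-14:15, 15:00-16:15.
Wendy ∩ Teo ∩ Zara ∩ Freya ∩ Uma ∩ Finn: 10:30-11:15, 12:15-14:15, 15:00-16:15.
So the common availability across everyone is 10:30-11:15, 12:15-14:15, 15:00-16:15.
The last common window of at least 90 minutes is 12:15-14:15; a 90-minute meeting can start as late as 12:45 and still end by 14:15.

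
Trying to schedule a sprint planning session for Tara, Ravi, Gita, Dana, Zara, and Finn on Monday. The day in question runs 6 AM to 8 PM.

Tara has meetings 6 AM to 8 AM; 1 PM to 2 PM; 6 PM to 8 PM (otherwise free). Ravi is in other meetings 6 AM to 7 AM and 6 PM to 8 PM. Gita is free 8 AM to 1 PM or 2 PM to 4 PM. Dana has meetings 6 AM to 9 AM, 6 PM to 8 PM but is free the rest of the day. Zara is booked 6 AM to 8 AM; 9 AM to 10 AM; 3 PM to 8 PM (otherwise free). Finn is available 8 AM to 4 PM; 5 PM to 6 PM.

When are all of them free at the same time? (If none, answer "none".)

Tara free: 08:00-13:00, 14:00-18:00 (invert busy blocks within the working day).
Ravi free: 07:00-18:00 (invert busy blocks within the working day).
Gita free: 08:00-13:00, 14:00-16:00.
Dana free: 09:00-18:00 (invert busy blocks within the working day).
Zara free: 08:00-09:00, 10:00-15:00 (invert busy blocks within the working day).
Finn free: 08:00-16:00, 17:00-18:00.
Tara ∩ Ravi: 08:00-13:00, 14:00-18:00.
Tara ∩ Ravi ∩ Gita: 08:00-13:00, 14:00-16:00.
Tara ∩ Ravi ∩ Gita ∩ Dana: 09:00-13:00, 14:00-16:00.
Tara ∩ Ravi ∩ Gita ∩ Dana ∩ Zara: 10:00-13:00, 14:00-15:00.
Tara ∩ Ravi ∩ Gita ∩ Dana ∩ Zara ∩ Finn: 10:00-13:00, 14:00-15:00.
So the common availability across everyone is 10:00-13:00, 14:00-15:00.

10:00-13:00, 14:00-15:00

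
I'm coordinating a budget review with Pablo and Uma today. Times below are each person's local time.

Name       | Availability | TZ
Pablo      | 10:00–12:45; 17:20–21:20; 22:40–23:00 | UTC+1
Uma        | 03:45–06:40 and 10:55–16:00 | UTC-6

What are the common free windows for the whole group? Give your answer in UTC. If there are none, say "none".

09:45-11:45, 16:55-20:20, 21:40-22:00

Pablo in UTC: 09:00-11:45, 16:20-20:20, 21:40-22:00 (subtract 1h to convert from UTC+1).
Uma in UTC: 09:45-12:40, 16:55-22:00 (add 6h to convert from UTC-6).
Pablo ∩ Uma: 09:45-11:45, 16:55-20:20, 21:40-22:00.
Those are the intersection windows.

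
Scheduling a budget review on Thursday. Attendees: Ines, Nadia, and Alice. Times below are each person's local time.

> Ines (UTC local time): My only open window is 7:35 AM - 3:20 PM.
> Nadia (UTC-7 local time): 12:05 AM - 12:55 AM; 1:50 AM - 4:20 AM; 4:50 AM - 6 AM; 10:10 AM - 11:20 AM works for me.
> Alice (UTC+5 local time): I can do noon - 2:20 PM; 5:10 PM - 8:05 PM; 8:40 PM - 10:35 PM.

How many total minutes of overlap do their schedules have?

100

Ines in UTC: 07:35-15:20.
Nadia in UTC: 07:05-07:55, 08:50-11:20, 11:50-13:00, 17:10-18:20 (add 7h to convert from UTC-7).
Alice in UTC: 07:00-09:20, 12:10-15:05, 15:40-17:35 (subtract 5h to convert from UTC+5).
Ines ∩ Nadia: 07:35-07:55, 08:50-11:20, 11:50-13:00.
Ines ∩ Nadia ∩ Alice: 07:35-07:55, 08:50-09:20, 12:10-13:00.
Summing the common windows: 20 + 30 + 50 = 100 minutes.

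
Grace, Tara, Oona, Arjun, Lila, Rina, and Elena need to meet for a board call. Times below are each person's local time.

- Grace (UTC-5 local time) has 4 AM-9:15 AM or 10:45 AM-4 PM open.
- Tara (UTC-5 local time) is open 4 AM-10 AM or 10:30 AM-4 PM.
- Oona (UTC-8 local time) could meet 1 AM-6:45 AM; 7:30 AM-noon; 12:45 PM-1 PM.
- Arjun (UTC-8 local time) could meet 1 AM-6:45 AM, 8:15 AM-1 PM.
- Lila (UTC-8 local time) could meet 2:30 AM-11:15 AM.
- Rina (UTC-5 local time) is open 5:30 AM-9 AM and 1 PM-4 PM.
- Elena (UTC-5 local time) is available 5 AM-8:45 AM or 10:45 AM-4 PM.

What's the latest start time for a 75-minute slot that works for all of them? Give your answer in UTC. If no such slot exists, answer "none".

18:00

Grace in UTC: 09:00-14:15, 15:45-21:00 (add 5h to convert from UTC-5).
Tara in UTC: 09:00-15:00, 15:30-21:00 (add 5h to convert from UTC-5).
Oona in UTC: 09:00-14:45, 15:30-20:00, 20:45-21:00 (add 8h to convert from UTC-8).
Arjun in UTC: 09:00-14:45, 16:15-21:00 (add 8h to convert from UTC-8).
Lila in UTC: 10:30-19:15 (add 8h to convert from UTC-8).
Rina in UTC: 10:30-14:00, 18:00-21:00 (add 5h to convert from UTC-5).
Elena in UTC: 10:00-13:45, 15:45-21:00 (add 5h to convert from UTC-5).
Grace ∩ Tara: 09:00-14:15, 15:45-21:00.
Grace ∩ Tara ∩ Oona: 09:00-14:15, 15:45-20:00, 20:45-21:00.
Grace ∩ Tara ∩ Oona ∩ Arjun: 09:00-14:15, 16:15-20:00, 20:45-21:00.
Grace ∩ Tara ∩ Oona ∩ Arjun ∩ Lila: 10:30-14:15, 16:15-19:15.
Grace ∩ Tara ∩ Oona ∩ Arjun ∩ Lila ∩ Rina: 10:30-14:00, 18:00-19:15.
Grace ∩ Tara ∩ Oona ∩ Arjun ∩ Lila ∩ Rina ∩ Elena: 10:30-13:45, 18:00-19:15.
So the common availability across everyone is 10:30-13:45, 18:00-19:15.
The last common window of at least 75 minutes is 18:00-19:15; a 75-minute meeting can start as late as 18:00 and still end by 19:15.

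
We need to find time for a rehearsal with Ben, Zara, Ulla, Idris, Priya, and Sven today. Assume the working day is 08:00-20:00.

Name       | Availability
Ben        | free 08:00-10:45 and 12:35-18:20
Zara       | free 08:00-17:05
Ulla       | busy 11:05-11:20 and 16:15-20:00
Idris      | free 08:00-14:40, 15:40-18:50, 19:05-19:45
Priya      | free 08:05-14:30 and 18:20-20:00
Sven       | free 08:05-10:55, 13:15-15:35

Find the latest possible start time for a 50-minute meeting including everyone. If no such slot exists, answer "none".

13:40

Ben free: 08:00-10:45, 12:35-18:20.
Zara free: 08:00-17:05.
Ulla free: 08:00-11:05, 11:20-16:15 (invert busy blocks within the working day).
Idris free: 08:00-14:40, 15:40-18:50, 19:05-19:45.
Priya free: 08:05-14:30, 18:20-20:00.
Sven free: 08:05-10:55, 13:15-15:35.
Ben ∩ Zara: 08:00-10:45, 12:35-17:05.
Ben ∩ Zara ∩ Ulla: 08:00-10:45, 12:35-16:15.
Ben ∩ Zara ∩ Ulla ∩ Idris: 08:00-10:45, 12:35-14:40, 15:40-16:15.
Ben ∩ Zara ∩ Ulla ∩ Idris ∩ Priya: 08:05-10:45, 12:35-14:30.
Ben ∩ Zara ∩ Ulla ∩ Idris ∩ Priya ∩ Sven: 08:05-10:45, 13:15-14:30.
The last common window of at least 50 minutes is 13:15-14:30; a 50-minute meeting can start as late as 13:40 and still end by 14:30.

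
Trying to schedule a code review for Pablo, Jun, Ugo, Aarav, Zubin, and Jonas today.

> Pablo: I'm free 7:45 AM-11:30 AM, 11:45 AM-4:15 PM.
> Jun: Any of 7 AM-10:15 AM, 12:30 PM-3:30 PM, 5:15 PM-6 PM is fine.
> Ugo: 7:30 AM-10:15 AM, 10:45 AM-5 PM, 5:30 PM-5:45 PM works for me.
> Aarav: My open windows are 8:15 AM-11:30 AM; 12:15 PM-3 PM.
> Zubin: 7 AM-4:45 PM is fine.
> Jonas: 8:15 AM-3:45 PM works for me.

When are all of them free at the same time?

08:15-10:15, 12:30-15:00

Pablo ∩ Jun: 07:45-10:15, 12:30-15:30.
Pablo ∩ Jun ∩ Ugo: 07:45-10:15, 12:30-15:30.
Pablo ∩ Jun ∩ Ugo ∩ Aarav: 08:15-10:15, 12:30-15:00.
Pablo ∩ Jun ∩ Ugo ∩ Aarav ∩ Zubin: 08:15-10:15, 12:30-15:00.
Pablo ∩ Jun ∩ Ugo ∩ Aarav ∩ Zubin ∩ Jonas: 08:15-10:15, 12:30-15:00.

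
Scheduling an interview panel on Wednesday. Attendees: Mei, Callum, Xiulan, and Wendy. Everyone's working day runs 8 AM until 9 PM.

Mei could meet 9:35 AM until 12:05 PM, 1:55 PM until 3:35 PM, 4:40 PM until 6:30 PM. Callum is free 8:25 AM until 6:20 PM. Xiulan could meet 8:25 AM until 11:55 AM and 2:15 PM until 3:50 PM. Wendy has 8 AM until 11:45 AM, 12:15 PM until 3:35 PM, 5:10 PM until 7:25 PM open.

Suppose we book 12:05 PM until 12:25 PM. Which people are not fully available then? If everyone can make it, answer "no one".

Mei, Wendy, Xiulan

Mei: not fully free for 12:05-12:25. Callum: free for 12:05-12:25. Xiulan: not fully free for 12:05-12:25. Wendy: not fully free for 12:05-12:25.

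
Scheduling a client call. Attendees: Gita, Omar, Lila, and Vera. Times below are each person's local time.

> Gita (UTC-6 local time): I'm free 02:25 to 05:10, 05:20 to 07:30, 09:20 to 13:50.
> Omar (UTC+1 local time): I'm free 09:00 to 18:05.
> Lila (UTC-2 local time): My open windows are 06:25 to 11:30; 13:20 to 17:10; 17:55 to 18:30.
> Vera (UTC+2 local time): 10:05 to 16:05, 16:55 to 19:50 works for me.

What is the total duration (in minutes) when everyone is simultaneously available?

400

Gita in UTC: 08:25-11:10, 11:20-13:30, 15:20-19:50 (add 6h to convert from UTC-6).
Omar in UTC: 08:00-17:05 (subtract 1h to convert from UTC+1).
Lila in UTC: 08:25-13:30, 15:20-19:10, 19:55-20:30 (add 2h to convert from UTC-2).
Vera in UTC: 08:05-14:05, 14:55-17:50 (subtract 2h to convert from UTC+2).
Gita ∩ Omar: 08:25-11:10, 11:20-13:30, 15:20-17:05.
Gita ∩ Omar ∩ Lila: 08:25-11:10, 11:20-13:30, 15:20-17:05.
Gita ∩ Omar ∩ Lila ∩ Vera: 08:25-11:10, 11:20-13:30, 15:20-17:05.
So the common availability across everyone is 08:25-11:10, 11:20-13:30, 15:20-17:05.
Summing the common windows: 165 + 130 + 105 = 400 minutes.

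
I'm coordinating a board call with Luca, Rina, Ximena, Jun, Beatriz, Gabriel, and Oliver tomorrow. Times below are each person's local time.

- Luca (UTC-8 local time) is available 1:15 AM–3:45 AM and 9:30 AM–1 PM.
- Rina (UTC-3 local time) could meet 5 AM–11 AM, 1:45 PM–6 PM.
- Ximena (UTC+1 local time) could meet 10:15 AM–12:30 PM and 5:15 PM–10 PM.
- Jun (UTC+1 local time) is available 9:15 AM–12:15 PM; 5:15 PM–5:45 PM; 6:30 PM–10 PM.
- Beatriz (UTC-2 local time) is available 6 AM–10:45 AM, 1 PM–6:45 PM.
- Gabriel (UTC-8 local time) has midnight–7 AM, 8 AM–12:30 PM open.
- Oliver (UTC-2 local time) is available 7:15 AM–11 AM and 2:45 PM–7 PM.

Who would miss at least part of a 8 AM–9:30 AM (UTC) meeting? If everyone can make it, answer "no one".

Jun, Luca, Oliver, Ximena

Luca in UTC: 09:15-11:45, 17:30-21:00 (add 8h to convert from UTC-8).
Rina in UTC: 08:00-14:00, 16:45-21:00 (add 3h to convert from UTC-3).
Ximena in UTC: 09:15-11:30, 16:15-21:00 (subtract 1h to convert from UTC+1).
Jun in UTC: 08:15-11:15, 16:15-16:45, 17:30-21:00 (subtract 1h to convert from UTC+1).
Beatriz in UTC: 08:00-12:45, 15:00-20:45 (add 2h to convert from UTC-2).
Gabriel in UTC: 08:00-15:00, 16:00-20:30 (add 8h to convert from UTC-8).
Oliver in UTC: 09:15-13:00, 16:45-21:00 (add 2h to convert from UTC-2).
Luca: not fully free for 08:00-09:30. Rina: free for 08:00-09:30. Ximena: not fully free for 08:00-09:30. Jun: not fully free for 08:00-09:30. Beatriz: free for 08:00-09:30. Gabriel: free for 08:00-09:30. Oliver: not fully free for 08:00-09:30.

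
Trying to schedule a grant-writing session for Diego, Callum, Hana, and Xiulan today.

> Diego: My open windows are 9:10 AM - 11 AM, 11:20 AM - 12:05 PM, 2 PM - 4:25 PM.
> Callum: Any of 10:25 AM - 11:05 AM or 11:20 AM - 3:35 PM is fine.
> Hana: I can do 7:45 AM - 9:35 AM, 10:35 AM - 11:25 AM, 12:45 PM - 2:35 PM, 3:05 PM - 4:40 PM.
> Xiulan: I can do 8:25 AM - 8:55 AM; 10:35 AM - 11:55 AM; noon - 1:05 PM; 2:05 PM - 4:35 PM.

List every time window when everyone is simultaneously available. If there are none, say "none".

10:35-11:00, 11:20-11:25, 14:05-14:35, 15:05-15:35

Diego ∩ Callum: 10:25-11:00, 11:20-12:05, 14:00-15:35.
Diego ∩ Callum ∩ Hana: 10:35-11:00, 11:20-11:25, 14:00-14:35, 15:05-15:35.
Diego ∩ Callum ∩ Hana ∩ Xiulan: 10:35-11:00, 11:20-11:25, 14:05-14:35, 15:05-15:35.
So the common availability across everyone is 10:35-11:00, 11:20-11:25, 14:05-14:35, 15:05-15:35.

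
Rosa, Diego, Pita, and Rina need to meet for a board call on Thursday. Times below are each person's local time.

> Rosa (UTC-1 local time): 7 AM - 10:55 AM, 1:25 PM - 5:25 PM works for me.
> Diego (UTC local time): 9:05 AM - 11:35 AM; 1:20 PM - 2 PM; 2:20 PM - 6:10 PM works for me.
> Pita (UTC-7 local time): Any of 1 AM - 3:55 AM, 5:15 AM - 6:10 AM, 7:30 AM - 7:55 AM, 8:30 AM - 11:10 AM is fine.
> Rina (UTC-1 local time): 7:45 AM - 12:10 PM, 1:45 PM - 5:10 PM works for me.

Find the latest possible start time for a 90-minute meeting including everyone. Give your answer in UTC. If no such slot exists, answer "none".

16:40

Rosa in UTC: 08:00-11:55, 14:25-18:25 (add 1h to convert from UTC-1).
Diego in UTC: 09:05-11:35, 13:20-14:00, 14:20-18:10.
Pita in UTC: 08:00-10:55, 12:15-13:10, 14:30-14:55, 15:30-18:10 (add 7h to convert from UTC-7).
Rina in UTC: 08:45-13:10, 14:45-18:10 (add 1h to convert from UTC-1).
Rosa ∩ Diego: 09:05-11:35, 14:25-18:10.
Rosa ∩ Diego ∩ Pita: 09:05-10:55, 14:30-14:55, 15:30-18:10.
Rosa ∩ Diego ∩ Pita ∩ Rina: 09:05-10:55, 14:45-14:55, 15:30-18:10.
The last common window of at least 90 minutes is 15:30-18:10; a 90-minute meeting can start as late as 16:40 and still end by 18:10.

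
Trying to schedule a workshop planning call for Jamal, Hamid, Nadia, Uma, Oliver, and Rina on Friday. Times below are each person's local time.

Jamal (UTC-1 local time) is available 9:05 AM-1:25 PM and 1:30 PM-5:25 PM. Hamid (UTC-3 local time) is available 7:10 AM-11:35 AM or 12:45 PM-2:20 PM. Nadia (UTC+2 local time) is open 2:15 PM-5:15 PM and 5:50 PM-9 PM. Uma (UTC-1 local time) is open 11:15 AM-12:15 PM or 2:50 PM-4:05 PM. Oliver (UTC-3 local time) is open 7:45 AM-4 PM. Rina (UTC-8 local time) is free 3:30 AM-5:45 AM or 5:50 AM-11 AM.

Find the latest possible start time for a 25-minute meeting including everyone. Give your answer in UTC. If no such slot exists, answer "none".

16:40

Jamal in UTC: 10:05-14:25, 14:30-18:25 (add 1h to convert from UTC-1).
Hamid in UTC: 10:10-14:35, 15:45-17:20 (add 3h to convert from UTC-3).
Nadia in UTC: 12:15-15:15, 15:50-19:00 (subtract 2h to convert from UTC+2).
Uma in UTC: 12:15-13:15, 15:50-17:05 (add 1h to convert from UTC-1).
Oliver in UTC: 10:45-19:00 (add 3h to convert from UTC-3).
Rina in UTC: 11:30-13:45, 13:50-19:00 (add 8h to convert from UTC-8).
Jamal ∩ Hamid: 10:10-14:25, 14:30-14:35, 15:45-17:20.
Jamal ∩ Hamid ∩ Nadia: 12:15-14:25, 14:30-14:35, 15:50-17:20.
Jamal ∩ Hamid ∩ Nadia ∩ Uma: 12:15-13:15, 15:50-17:05.
Jamal ∩ Hamid ∩ Nadia ∩ Uma ∩ Oliver: 12:15-13:15, 15:50-17:05.
Jamal ∩ Hamid ∩ Nadia ∩ Uma ∩ Oliver ∩ Rina: 12:15-13:15, 15:50-17:05.
So the common availability across everyone is 12:15-13:15, 15:50-17:05.
The last common window of at least 25 minutes is 15:50-17:05; a 25-minute meeting can start as late as 16:40 and still end by 17:05.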